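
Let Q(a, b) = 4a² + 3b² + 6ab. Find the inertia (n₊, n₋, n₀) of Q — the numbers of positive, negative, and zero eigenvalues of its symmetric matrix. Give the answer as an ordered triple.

Write A = [[4, 3], [3, 3]].
Congruent diagonalization of A (simultaneous row and column reduction) yields pivots 4, 3/4.
That gives 2 positive pivots.

(2, 0, 0)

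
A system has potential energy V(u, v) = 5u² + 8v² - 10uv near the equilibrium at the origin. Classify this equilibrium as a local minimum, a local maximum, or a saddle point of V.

The Hessian at the origin is H = [[10, -10], [-10, 16]].
det H = 10·16 − (-10)² = 60 > 0 and H[1,1] = 10 > 0, so H is positive definite.
Therefore the origin is a local minimum.

local minimum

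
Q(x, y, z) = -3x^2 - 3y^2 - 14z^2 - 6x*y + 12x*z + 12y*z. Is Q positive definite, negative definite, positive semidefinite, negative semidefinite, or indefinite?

negative semidefinite

The symmetric matrix is A = [[-3, -3, 6], [-3, -3, 6], [6, 6, -14]].
Congruent diagonalization of A (simultaneous row and column reduction) yields pivots -3, 0, -2.
So there are 2 negative, 1 zero pivots.
Hence Q is negative semidefinite.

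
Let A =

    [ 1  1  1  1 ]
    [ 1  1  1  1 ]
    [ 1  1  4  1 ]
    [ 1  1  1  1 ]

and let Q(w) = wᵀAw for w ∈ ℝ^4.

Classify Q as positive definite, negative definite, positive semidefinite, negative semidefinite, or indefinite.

positive semidefinite

Applying the same elementary operations to the rows and columns of A produces a congruent diagonal matrix with entries 1, 0, 3, 0.
So there are 2 positive, 2 zero pivots.
Hence Q is positive semidefinite.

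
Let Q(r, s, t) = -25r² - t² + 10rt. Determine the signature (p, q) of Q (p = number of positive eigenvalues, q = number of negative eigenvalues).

(0, 1)

The associated matrix is A = [[-25, 0, 5], [0, 0, 0], [5, 0, -1]].
Applying the same elementary operations to the rows and columns of A produces a congruent diagonal matrix with entries -25, 0, 0.
Counting signs: 1 negative, 2 zero.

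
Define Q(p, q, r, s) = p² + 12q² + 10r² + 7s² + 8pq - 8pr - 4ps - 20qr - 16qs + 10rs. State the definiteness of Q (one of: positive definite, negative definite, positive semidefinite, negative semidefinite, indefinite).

indefinite

The associated matrix is A = [[1, 4, -4, -2], [4, 12, -10, -8], [-4, -10, 10, 5], [-2, -8, 5, 7]].
Applying the same elementary operations to the rows and columns of A produces a congruent diagonal matrix with entries 1, -4, 3, 0.
So there are 2 positive, 1 negative, 1 zero pivots.
Hence Q is indefinite.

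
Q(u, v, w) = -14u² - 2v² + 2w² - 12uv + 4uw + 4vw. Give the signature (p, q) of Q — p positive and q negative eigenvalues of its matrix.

(1, 1)

The symmetric matrix is A = [[-14, -6, 2], [-6, -2, 2], [2, 2, 2]].
Congruent diagonalization of A (simultaneous row and column reduction) yields pivots -14, 4/7, 0.
Counting signs: 1 positive, 1 negative, 1 zero.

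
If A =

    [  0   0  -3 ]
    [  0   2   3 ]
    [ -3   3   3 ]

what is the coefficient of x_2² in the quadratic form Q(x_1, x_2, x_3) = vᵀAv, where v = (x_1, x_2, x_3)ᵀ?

2

The coefficient of x_2² is the diagonal entry A[2,2] = 2.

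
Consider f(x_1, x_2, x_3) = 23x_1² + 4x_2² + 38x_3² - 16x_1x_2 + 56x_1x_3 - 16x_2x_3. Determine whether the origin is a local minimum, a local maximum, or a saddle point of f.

local minimum

The Hessian at the origin is H = [[46, -16, 56], [-16, 8, -16], [56, -16, 76]].
Symmetric row and column elimination reduces H to a congruent diagonal form with pivots 46, 56/23, 20/7.
So there are 3 positive pivots.
H is positive definite, so the origin is a strict local minimum.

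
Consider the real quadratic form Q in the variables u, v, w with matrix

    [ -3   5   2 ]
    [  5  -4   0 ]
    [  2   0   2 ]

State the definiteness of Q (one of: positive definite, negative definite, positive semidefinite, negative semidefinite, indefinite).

indefinite

Congruent diagonalization of A (simultaneous row and column reduction) yields pivots -3, 13/3, 10/13.
So there are 2 positive, 1 negative pivots.
Hence Q is indefinite.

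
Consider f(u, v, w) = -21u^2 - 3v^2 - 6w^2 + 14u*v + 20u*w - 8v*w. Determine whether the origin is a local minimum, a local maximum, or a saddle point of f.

local maximum

The Hessian at the origin is H = [[-42, 14, 20], [14, -6, -8], [20, -8, -12]].
Congruent diagonalization of H (simultaneous row and column reduction) yields pivots -42, -4/3, -8/7.
So there are 3 negative pivots.
H is negative definite, so the origin is a strict local maximum.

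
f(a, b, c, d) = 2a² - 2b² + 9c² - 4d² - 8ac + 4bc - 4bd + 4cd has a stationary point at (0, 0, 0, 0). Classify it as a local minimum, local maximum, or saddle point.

saddle point

The Hessian at the origin is H = [[4, 0, -8, 0], [0, -4, 4, -4], [-8, 4, 18, 4], [0, -4, 4, -8]].
An LDLᵀ factorisation of H has diagonal entries 4, -4, 6, -4.
That gives 2 positive, 2 negative pivots.
H is indefinite, so the origin is a saddle point.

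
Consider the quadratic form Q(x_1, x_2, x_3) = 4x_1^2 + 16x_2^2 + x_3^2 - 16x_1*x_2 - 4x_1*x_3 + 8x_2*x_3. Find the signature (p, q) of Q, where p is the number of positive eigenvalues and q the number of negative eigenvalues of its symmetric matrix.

The associated matrix is A = [[4, -8, -2], [-8, 16, 4], [-2, 4, 1]].
Symmetric row and column elimination reduces A to a congruent diagonal form with pivots 4, 0, 0.
So there are 1 positive, 2 zero pivots.

(1, 0)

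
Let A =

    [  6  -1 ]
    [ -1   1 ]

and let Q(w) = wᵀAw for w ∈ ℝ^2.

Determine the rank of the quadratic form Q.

Applying the same elementary operations to the rows and columns of A produces a congruent diagonal matrix with entries 6, 5/6.
Counting signs: 2 positive.
The rank is the number of nonzero pivots: 2.

2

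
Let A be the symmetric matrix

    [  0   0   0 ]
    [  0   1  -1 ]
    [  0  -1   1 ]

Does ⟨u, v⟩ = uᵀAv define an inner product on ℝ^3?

Row-reducing A symmetrically gives the diagonal entries 0, 1, 0.
Counting signs: 1 positive, 2 zero.
Hence Q is positive semidefinite.
⟨·,·⟩ is an inner product exactly when A is positive definite.

no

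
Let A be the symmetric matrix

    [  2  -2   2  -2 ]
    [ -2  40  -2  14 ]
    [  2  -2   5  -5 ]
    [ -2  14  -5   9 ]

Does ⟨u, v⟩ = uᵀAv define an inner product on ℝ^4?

Applying the same elementary operations to the rows and columns of A produces a congruent diagonal matrix with entries 2, 38, 3, 4/19.
So there are 4 positive pivots.
Hence Q is positive definite.
⟨·,·⟩ is an inner product exactly when A is positive definite.

yes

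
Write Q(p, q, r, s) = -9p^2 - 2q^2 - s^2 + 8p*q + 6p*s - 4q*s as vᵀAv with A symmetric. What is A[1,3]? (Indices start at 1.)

0

The coefficient of p·r in Q is 0. For a symmetric A this equals A[1,3] + A[3,1] = 2·A[1,3].
So A[1,3] = 0/2 = 0.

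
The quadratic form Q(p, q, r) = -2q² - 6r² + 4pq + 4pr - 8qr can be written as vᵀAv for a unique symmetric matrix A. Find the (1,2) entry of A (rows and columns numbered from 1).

2

The coefficient of p·q in Q is 4. For a symmetric A this equals A[1,2] + A[2,1] = 2·A[1,2].
So A[1,2] = 4/2 = 2.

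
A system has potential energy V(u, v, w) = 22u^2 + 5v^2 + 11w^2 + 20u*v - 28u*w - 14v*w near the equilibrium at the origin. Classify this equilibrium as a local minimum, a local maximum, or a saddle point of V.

The Hessian at the origin is H = [[44, 20, -28], [20, 10, -14], [-28, -14, 22]].
Applying the same elementary operations to the rows and columns of H produces a congruent diagonal matrix with entries 44, 10/11, 12/5.
So there are 3 positive pivots.
H is positive definite, so the origin is a strict local minimum.

local minimum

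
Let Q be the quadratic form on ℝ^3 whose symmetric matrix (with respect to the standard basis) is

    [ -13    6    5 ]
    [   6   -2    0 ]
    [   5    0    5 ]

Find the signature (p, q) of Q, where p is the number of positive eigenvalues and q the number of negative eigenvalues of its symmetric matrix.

(1, 1)

Row-reducing A symmetrically gives the diagonal entries -13, 10/13, 0.
So there are 1 positive, 1 negative, 1 zero pivots.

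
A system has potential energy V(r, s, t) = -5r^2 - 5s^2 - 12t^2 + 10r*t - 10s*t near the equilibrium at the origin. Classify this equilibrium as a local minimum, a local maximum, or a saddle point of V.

The Hessian at the origin is H = [[-10, 0, 10], [0, -10, -10], [10, -10, -24]].
An LDLᵀ factorisation of H has diagonal entries -10, -10, -4.
That gives 3 negative pivots.
H is negative definite, so the origin is a strict local maximum.

local maximum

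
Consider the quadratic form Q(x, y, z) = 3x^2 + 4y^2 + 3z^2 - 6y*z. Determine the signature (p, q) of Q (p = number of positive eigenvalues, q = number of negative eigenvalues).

Write A = [[3, 0, 0], [0, 4, -3], [0, -3, 3]].
Symmetric row and column elimination reduces A to a congruent diagonal form with pivots 3, 4, 3/4.
Counting signs: 3 positive.

(3, 0)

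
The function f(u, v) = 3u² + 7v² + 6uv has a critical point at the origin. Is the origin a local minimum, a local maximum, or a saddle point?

The Hessian at the origin is H = [[6, 6], [6, 14]].
det H = 6·14 − (6)² = 48 > 0 and H[1,1] = 6 > 0, so H is positive definite.
Therefore the origin is a local minimum.

local minimum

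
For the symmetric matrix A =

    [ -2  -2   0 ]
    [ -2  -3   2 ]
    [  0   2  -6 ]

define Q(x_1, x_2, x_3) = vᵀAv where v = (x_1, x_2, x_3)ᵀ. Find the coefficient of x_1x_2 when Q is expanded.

The coefficient of x_1x_2 is A[1,2] + A[2,1] = 2·(-2) = -4.

-4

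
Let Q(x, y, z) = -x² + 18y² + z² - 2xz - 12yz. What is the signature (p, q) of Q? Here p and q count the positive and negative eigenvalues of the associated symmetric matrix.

The symmetric matrix is A = [[-1, 0, -1], [0, 18, -6], [-1, -6, 1]].
Applying the same elementary operations to the rows and columns of A produces a congruent diagonal matrix with entries -1, 18, 0.
That gives 1 positive, 1 negative, 1 zero pivots.

(1, 1)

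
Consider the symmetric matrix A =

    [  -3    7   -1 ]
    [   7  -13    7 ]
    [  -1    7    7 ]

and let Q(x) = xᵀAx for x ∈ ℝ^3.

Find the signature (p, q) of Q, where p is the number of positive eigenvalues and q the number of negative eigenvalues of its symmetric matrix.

(2, 1)

Applying the same elementary operations to the rows and columns of A produces a congruent diagonal matrix with entries -3, 10/3, 4/5.
So there are 2 positive, 1 negative pivots.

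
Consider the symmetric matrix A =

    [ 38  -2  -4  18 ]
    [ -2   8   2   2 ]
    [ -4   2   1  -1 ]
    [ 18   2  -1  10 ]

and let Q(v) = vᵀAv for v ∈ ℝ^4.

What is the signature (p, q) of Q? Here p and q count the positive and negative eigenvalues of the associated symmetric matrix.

(4, 0)

An LDLᵀ factorisation of A has diagonal entries 38, 150/19, 13/75, 1/13.
That gives 4 positive pivots.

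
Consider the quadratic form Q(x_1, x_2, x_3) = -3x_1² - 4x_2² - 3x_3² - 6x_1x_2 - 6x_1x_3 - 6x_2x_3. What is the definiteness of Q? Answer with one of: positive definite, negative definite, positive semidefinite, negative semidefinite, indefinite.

The symmetric matrix is A = [[-3, -3, -3], [-3, -4, -3], [-3, -3, -3]].
Congruent diagonalization of A (simultaneous row and column reduction) yields pivots -3, -1, 0.
So there are 2 negative, 1 zero pivots.
Hence Q is negative semidefinite.

negative semidefinite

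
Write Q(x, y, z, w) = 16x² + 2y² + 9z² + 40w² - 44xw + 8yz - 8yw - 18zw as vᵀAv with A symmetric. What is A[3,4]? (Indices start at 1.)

-9

The coefficient of z·w in Q is -18. For a symmetric A this equals A[3,4] + A[4,3] = 2·A[3,4].
So A[3,4] = -18/2 = -9.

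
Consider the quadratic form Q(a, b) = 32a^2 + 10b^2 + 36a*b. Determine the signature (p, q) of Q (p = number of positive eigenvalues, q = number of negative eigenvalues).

(1, 1)

The associated matrix is A = [[32, 18], [18, 10]].
An LDLᵀ factorisation of A has diagonal entries 32, -1/8.
That gives 1 positive, 1 negative pivots.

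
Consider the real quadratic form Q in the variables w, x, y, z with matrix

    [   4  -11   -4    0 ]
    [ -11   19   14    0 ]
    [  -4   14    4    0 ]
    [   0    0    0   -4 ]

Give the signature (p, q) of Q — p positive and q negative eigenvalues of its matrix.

Row-reducing A symmetrically gives the diagonal entries 4, -45/4, 4/5, -4.
That gives 2 positive, 2 negative pivots.

(2, 2)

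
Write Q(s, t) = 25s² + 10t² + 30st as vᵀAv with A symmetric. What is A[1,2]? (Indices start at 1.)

15

The coefficient of s·t in Q is 30. For a symmetric A this equals A[1,2] + A[2,1] = 2·A[1,2].
So A[1,2] = 30/2 = 15.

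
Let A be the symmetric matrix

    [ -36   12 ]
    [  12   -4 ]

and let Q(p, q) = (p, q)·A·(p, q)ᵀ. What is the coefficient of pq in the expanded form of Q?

24

The coefficient of pq is A[1,2] + A[2,1] = 2·12 = 24.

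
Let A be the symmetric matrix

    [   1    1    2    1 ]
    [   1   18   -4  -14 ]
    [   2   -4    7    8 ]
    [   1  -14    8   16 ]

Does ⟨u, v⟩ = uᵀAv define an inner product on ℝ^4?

Leading principal minors: Δ_1 = 1, Δ_2 = 17, Δ_3 = 15, Δ_4 = 18.
All leading principal minors are positive, so by Sylvester's criterion Q is positive definite.
⟨·,·⟩ is an inner product exactly when A is positive definite.

yes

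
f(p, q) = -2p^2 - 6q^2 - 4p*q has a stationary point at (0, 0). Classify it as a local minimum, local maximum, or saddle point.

local maximum

The Hessian at the origin is H = [[-4, -4], [-4, -12]].
det H = -4·-12 − (-4)² = 32 > 0 and H[1,1] = -4 < 0, so H is negative definite.
Therefore the origin is a local maximum.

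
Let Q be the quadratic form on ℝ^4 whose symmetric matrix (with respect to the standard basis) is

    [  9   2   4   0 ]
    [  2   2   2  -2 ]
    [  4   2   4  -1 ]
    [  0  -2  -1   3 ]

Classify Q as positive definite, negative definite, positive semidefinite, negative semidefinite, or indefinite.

positive definite

An LDLᵀ factorisation of A has diagonal entries 9, 14/9, 10/7, 3/10.
Counting signs: 4 positive.
Hence Q is positive definite.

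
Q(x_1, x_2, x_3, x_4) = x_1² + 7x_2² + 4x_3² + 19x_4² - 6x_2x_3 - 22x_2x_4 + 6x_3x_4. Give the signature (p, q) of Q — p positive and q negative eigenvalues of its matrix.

(4, 0)

Write A = [[1, 0, 0, 0], [0, 7, -3, -11], [0, -3, 4, 3], [0, -11, 3, 19]].
An LDLᵀ factorisation of A has diagonal entries 1, 7, 19/7, 12/19.
That gives 4 positive pivots.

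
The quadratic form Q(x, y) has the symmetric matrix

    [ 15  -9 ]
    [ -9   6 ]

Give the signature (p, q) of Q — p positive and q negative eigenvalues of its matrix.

(2, 0)

Applying the same elementary operations to the rows and columns of A produces a congruent diagonal matrix with entries 15, 3/5.
So there are 2 positive pivots.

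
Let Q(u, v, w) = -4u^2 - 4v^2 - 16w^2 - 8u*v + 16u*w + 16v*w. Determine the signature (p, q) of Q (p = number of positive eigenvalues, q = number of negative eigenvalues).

(0, 1)

Write A = [[-4, -4, 8], [-4, -4, 8], [8, 8, -16]].
Applying the same elementary operations to the rows and columns of A produces a congruent diagonal matrix with entries -4, 0, 0.
That gives 1 negative, 2 zero pivots.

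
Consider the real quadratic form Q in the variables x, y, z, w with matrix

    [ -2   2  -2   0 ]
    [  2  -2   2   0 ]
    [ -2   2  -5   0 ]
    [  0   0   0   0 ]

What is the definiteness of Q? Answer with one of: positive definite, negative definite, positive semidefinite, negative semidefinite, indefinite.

Congruent diagonalization of A (simultaneous row and column reduction) yields pivots -2, 0, -3, 0.
That gives 2 negative, 2 zero pivots.
Hence Q is negative semidefinite.

negative semidefinite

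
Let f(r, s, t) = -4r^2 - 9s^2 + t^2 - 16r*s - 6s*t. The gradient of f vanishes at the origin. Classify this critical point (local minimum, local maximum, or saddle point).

The Hessian at the origin is H = [[-8, -16, 0], [-16, -18, -6], [0, -6, 2]].
Congruent diagonalization of H (simultaneous row and column reduction) yields pivots -8, 14, -4/7.
That gives 1 positive, 2 negative pivots.
H is indefinite, so the origin is a saddle point.

saddle point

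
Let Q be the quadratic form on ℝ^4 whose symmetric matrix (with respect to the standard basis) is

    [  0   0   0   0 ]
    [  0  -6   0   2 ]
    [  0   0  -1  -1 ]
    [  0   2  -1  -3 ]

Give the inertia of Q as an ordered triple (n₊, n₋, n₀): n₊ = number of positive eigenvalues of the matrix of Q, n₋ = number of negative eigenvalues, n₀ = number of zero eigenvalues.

Row-reducing A symmetrically gives the diagonal entries 0, -6, -1, -4/3.
Counting signs: 3 negative, 1 zero.

(0, 3, 1)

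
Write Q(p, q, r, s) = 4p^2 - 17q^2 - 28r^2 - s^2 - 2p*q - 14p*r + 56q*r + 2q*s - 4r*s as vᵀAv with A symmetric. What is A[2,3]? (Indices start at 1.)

The coefficient of q·r in Q is 56. For a symmetric A this equals A[2,3] + A[3,2] = 2·A[2,3].
So A[2,3] = 56/2 = 28.

28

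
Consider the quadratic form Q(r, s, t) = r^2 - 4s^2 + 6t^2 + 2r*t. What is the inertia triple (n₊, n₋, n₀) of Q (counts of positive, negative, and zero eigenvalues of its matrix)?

Write A = [[1, 0, 1], [0, -4, 0], [1, 0, 6]].
Congruent diagonalization of A (simultaneous row and column reduction) yields pivots 1, -4, 5.
That gives 2 positive, 1 negative pivots.

(2, 1, 0)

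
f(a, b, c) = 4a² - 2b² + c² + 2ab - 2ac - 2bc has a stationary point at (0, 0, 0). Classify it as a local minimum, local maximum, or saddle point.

saddle point

The Hessian at the origin is H = [[8, 2, -2], [2, -4, -2], [-2, -2, 2]].
Symmetric row and column elimination reduces H to a congruent diagonal form with pivots 8, -9/2, 2.
That gives 2 positive, 1 negative pivots.
H is indefinite, so the origin is a saddle point.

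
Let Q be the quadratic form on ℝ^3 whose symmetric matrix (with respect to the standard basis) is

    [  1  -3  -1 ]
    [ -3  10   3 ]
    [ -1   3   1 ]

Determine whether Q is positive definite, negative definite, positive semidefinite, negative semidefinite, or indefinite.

positive semidefinite

Applying the same elementary operations to the rows and columns of A produces a congruent diagonal matrix with entries 1, 1, 0.
So there are 2 positive, 1 zero pivots.
Hence Q is positive semidefinite.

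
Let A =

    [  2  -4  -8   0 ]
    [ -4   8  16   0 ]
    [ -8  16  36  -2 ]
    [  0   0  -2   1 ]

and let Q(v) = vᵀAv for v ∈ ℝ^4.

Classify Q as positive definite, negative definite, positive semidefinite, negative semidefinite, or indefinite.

positive semidefinite

Row-reducing A symmetrically gives the diagonal entries 2, 0, 4, 0.
That gives 2 positive, 2 zero pivots.
Hence Q is positive semidefinite.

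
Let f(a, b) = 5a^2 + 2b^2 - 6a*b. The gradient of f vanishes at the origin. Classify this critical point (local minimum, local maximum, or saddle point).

The Hessian at the origin is H = [[10, -6], [-6, 4]].
det H = 10·4 − (-6)² = 4 > 0 and H[1,1] = 10 > 0, so H is positive definite.
Therefore the origin is a local minimum.

local minimum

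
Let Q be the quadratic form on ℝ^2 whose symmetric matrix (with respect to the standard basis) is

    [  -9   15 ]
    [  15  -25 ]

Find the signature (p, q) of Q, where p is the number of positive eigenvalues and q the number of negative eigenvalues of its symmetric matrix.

(0, 1)

Applying the same elementary operations to the rows and columns of A produces a congruent diagonal matrix with entries -9, 0.
That gives 1 negative, 1 zero pivots.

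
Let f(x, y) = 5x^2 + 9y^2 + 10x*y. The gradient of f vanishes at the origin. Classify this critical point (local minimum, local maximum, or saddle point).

The Hessian at the origin is H = [[10, 10], [10, 18]].
det H = 10·18 − (10)² = 80 > 0 and H[1,1] = 10 > 0, so H is positive definite.
Therefore the origin is a local minimum.

local minimum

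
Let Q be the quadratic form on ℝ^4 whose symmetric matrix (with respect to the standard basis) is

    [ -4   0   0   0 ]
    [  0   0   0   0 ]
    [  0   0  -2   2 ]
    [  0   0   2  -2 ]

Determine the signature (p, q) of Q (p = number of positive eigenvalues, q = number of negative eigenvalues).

(0, 2)

Congruent diagonalization of A (simultaneous row and column reduction) yields pivots -4, 0, -2, 0.
That gives 2 negative, 2 zero pivots.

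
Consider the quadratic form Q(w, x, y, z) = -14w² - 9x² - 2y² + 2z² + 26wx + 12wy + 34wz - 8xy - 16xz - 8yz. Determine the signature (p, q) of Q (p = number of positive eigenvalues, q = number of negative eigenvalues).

The associated matrix is A = [[-14, 13, 6, 17], [13, -9, -4, -8], [6, -4, -2, -4], [17, -8, -4, 2]].
Row-reducing A symmetrically gives the diagonal entries -14, 43/14, -10/43, 5.
Counting signs: 2 positive, 2 negative.

(2, 2)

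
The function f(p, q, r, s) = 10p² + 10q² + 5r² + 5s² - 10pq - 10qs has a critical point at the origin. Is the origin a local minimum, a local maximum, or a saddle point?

local minimum

The Hessian at the origin is H = [[20, -10, 0, 0], [-10, 20, 0, -10], [0, 0, 10, 0], [0, -10, 0, 10]].
Applying the same elementary operations to the rows and columns of H produces a congruent diagonal matrix with entries 20, 15, 10, 10/3.
Counting signs: 4 positive.
H is positive definite, so the origin is a strict local minimum.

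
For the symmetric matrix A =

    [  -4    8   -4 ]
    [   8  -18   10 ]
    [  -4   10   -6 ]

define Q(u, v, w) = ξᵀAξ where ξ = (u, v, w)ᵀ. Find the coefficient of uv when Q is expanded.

16

The coefficient of uv is A[1,2] + A[2,1] = 2·8 = 16.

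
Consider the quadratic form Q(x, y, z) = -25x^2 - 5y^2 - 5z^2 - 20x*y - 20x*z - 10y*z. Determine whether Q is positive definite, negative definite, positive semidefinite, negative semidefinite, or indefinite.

The symmetric matrix is A = [[-25, -10, -10], [-10, -5, -5], [-10, -5, -5]].
Congruent diagonalization of A (simultaneous row and column reduction) yields pivots -25, -1, 0.
So there are 2 negative, 1 zero pivots.
Hence Q is negative semidefinite.

negative semidefinite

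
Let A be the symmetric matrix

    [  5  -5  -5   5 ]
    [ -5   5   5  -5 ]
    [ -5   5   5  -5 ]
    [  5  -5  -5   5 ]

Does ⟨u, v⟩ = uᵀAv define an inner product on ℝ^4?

Row-reducing A symmetrically gives the diagonal entries 5, 0, 0, 0.
So there are 1 positive, 3 zero pivots.
Hence Q is positive semidefinite.
⟨·,·⟩ is an inner product exactly when A is positive definite.

no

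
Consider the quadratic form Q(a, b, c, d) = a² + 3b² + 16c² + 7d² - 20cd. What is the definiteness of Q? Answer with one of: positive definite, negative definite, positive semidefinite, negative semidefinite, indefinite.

positive definite

The symmetric matrix of Q is A = [[1, 0, 0, 0], [0, 3, 0, 0], [0, 0, 16, -10], [0, 0, -10, 7]].
Leading principal minors: Δ_1 = 1, Δ_2 = 3, Δ_3 = 48, Δ_4 = 36.
All leading principal minors are positive, so by Sylvester's criterion Q is positive definite.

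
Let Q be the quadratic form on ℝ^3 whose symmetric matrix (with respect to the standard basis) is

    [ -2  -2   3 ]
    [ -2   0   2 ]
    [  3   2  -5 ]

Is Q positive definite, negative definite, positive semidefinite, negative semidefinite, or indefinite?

indefinite

An LDLᵀ factorisation of A has diagonal entries -2, 2, -1.
So there are 1 positive, 2 negative pivots.
Hence Q is indefinite.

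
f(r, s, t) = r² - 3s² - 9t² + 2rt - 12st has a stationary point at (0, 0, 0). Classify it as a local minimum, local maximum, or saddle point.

The Hessian at the origin is H = [[2, 0, 2], [0, -6, -12], [2, -12, -18]].
Applying the same elementary operations to the rows and columns of H produces a congruent diagonal matrix with entries 2, -6, 4.
That gives 2 positive, 1 negative pivots.
H is indefinite, so the origin is a saddle point.

saddle point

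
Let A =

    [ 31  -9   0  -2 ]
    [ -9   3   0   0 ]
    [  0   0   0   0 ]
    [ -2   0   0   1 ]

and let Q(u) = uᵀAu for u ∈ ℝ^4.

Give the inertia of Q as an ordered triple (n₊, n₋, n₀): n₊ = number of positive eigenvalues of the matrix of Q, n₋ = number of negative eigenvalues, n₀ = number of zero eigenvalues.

Symmetric row and column elimination reduces A to a congruent diagonal form with pivots 31, 12/31, 0, 0.
Counting signs: 2 positive, 2 zero.

(2, 0, 2)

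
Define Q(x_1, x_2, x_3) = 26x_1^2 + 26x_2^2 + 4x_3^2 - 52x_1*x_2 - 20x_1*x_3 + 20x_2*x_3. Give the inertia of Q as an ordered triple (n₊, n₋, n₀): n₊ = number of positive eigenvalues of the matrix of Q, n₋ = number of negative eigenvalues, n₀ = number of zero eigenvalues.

Write A = [[26, -26, -10], [-26, 26, 10], [-10, 10, 4]].
Applying the same elementary operations to the rows and columns of A produces a congruent diagonal matrix with entries 26, 0, 2/13.
So there are 2 positive, 1 zero pivots.

(2, 0, 1)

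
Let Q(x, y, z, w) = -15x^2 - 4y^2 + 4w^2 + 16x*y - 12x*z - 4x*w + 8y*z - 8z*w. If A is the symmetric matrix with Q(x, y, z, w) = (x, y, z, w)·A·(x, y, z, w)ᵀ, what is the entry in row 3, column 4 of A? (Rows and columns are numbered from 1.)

-4

The coefficient of z·w in Q is -8. For a symmetric A this equals A[3,4] + A[4,3] = 2·A[3,4].
So A[3,4] = -8/2 = -4.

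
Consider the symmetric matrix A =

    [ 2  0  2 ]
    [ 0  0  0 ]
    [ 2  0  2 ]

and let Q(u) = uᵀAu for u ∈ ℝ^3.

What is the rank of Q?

1

Congruent diagonalization of A (simultaneous row and column reduction) yields pivots 2, 0, 0.
That gives 1 positive, 2 zero pivots.
The rank is the number of nonzero pivots: 1.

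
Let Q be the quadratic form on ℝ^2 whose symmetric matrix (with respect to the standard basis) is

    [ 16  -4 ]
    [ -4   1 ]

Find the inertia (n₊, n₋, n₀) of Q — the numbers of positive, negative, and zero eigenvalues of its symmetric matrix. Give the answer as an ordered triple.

(1, 0, 1)

Row-reducing A symmetrically gives the diagonal entries 16, 0.
Counting signs: 1 positive, 1 zero.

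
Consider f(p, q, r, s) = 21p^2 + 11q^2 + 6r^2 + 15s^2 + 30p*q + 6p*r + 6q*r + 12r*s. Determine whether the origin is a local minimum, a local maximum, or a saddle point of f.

local minimum

The Hessian at the origin is H = [[42, 30, 6, 0], [30, 22, 6, 0], [6, 6, 12, 12], [0, 0, 12, 30]].
Applying the same elementary operations to the rows and columns of H produces a congruent diagonal matrix with entries 42, 4/7, 6, 6.
Counting signs: 4 positive.
H is positive definite, so the origin is a strict local minimum.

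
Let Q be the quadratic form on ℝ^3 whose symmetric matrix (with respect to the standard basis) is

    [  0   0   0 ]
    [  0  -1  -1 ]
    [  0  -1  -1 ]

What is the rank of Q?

1

Applying the same elementary operations to the rows and columns of A produces a congruent diagonal matrix with entries 0, -1, 0.
Counting signs: 1 negative, 2 zero.
The rank is the number of nonzero pivots: 1.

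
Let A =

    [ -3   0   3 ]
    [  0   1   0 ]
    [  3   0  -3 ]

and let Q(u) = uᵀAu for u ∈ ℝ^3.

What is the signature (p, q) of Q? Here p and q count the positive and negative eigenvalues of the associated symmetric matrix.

Congruent diagonalization of A (simultaneous row and column reduction) yields pivots -3, 1, 0.
So there are 1 positive, 1 negative, 1 zero pivots.

(1, 1)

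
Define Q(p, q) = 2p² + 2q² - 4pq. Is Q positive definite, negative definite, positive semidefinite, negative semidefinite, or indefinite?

positive semidefinite

The symmetric matrix is A = [[2, -2], [-2, 2]].
Applying the same elementary operations to the rows and columns of A produces a congruent diagonal matrix with entries 2, 0.
Counting signs: 1 positive, 1 zero.
Hence Q is positive semidefinite.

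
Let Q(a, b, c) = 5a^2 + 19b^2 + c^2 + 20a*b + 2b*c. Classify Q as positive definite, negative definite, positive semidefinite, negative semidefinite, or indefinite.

The symmetric matrix is A = [[5, 10, 0], [10, 19, 1], [0, 1, 1]].
Applying the same elementary operations to the rows and columns of A produces a congruent diagonal matrix with entries 5, -1, 2.
Counting signs: 2 positive, 1 negative.
Hence Q is indefinite.

indefinite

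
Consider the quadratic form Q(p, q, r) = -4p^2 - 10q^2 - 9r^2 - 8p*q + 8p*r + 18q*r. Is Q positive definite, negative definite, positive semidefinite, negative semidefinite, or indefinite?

negative definite

The symmetric matrix is A = [[-4, -4, 4], [-4, -10, 9], [4, 9, -9]].
Applying the same elementary operations to the rows and columns of A produces a congruent diagonal matrix with entries -4, -6, -5/6.
Counting signs: 3 negative.
Hence Q is negative definite.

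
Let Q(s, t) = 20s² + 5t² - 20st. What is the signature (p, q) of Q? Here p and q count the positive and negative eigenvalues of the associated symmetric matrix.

Write A = [[20, -10], [-10, 5]].
Congruent diagonalization of A (simultaneous row and column reduction) yields pivots 20, 0.
That gives 1 positive, 1 zero pivots.

(1, 0)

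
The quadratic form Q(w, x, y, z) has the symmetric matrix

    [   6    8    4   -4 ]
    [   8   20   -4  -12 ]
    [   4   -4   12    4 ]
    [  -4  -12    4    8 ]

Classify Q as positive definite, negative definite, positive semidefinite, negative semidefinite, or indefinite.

positive semidefinite

Symmetric row and column elimination reduces A to a congruent diagonal form with pivots 6, 28/3, 0, 4/7.
Counting signs: 3 positive, 1 zero.
Hence Q is positive semidefinite.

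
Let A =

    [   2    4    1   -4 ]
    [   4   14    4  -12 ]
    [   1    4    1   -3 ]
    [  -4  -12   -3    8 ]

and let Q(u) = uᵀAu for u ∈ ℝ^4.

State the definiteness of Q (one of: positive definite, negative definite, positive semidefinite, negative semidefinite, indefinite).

Row-reducing A symmetrically gives the diagonal entries 2, 6, -1/6, -2.
Counting signs: 2 positive, 2 negative.
Hence Q is indefinite.

indefinite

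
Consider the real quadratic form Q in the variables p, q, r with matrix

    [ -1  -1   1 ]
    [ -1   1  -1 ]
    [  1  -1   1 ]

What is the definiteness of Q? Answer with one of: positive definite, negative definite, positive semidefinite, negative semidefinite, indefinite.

Congruent diagonalization of A (simultaneous row and column reduction) yields pivots -1, 2, 0.
So there are 1 positive, 1 negative, 1 zero pivots.
Hence Q is indefinite.

indefinite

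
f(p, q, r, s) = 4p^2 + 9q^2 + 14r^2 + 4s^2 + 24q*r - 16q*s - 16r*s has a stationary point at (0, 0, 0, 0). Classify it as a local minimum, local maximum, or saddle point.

saddle point

The Hessian at the origin is H = [[8, 0, 0, 0], [0, 18, 24, -16], [0, 24, 28, -16], [0, -16, -16, 8]].
Congruent diagonalization of H (simultaneous row and column reduction) yields pivots 8, 18, -4, 8/9.
Counting signs: 3 positive, 1 negative.
H is indefinite, so the origin is a saddle point.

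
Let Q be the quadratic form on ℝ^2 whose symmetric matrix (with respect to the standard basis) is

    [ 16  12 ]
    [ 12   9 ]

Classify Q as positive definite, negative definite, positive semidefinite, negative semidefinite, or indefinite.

Congruent diagonalization of A (simultaneous row and column reduction) yields pivots 16, 0.
Counting signs: 1 positive, 1 zero.
Hence Q is positive semidefinite.

positive semidefinite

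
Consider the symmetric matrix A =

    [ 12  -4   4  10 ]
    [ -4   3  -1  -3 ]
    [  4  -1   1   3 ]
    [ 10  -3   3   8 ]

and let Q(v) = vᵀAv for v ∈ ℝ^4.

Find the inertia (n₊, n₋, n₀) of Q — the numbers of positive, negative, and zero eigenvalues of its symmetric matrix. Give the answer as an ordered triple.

Applying the same elementary operations to the rows and columns of A produces a congruent diagonal matrix with entries 12, 5/3, -2/5, 0.
Counting signs: 2 positive, 1 negative, 1 zero.

(2, 1, 1)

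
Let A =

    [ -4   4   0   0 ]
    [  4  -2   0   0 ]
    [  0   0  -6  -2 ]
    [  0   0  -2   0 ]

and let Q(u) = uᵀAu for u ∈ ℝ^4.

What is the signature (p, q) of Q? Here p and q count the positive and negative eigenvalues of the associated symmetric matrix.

(2, 2)

Congruent diagonalization of A (simultaneous row and column reduction) yields pivots -4, 2, -6, 2/3.
That gives 2 positive, 2 negative pivots.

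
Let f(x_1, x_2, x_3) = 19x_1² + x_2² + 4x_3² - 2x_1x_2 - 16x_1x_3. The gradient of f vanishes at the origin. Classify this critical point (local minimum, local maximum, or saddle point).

The Hessian at the origin is H = [[38, -2, -16], [-2, 2, 0], [-16, 0, 8]].
Applying the same elementary operations to the rows and columns of H produces a congruent diagonal matrix with entries 38, 36/19, 8/9.
So there are 3 positive pivots.
H is positive definite, so the origin is a strict local minimum.

local minimum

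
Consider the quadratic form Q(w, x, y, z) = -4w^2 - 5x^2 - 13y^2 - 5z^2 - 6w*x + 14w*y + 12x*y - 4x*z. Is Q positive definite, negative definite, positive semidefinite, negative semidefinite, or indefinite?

negative definite

Write A = [[-4, -3, 7, 0], [-3, -5, 6, -2], [7, 6, -13, 0], [0, -2, 0, -5]].
Congruent diagonalization of A (simultaneous row and column reduction) yields pivots -4, -11/4, -6/11, -3.
So there are 4 negative pivots.
Hence Q is negative definite.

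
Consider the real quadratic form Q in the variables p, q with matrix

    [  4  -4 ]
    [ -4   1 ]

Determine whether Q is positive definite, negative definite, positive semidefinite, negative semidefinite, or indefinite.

For the 2×2 matrix [[4, -4], [-4, 1]]: det = 4·1 − (-4)² = -12, trace = 5.
det < 0 so the eigenvalues have opposite signs; the form is indefinite.

indefinite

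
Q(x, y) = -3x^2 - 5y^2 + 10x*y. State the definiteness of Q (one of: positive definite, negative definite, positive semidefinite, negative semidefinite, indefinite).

The symmetric matrix of Q is [[-3, 5], [5, -5]].
For the 2×2 matrix [[-3, 5], [5, -5]]: det = -3·-5 − (5)² = -10, trace = -8.
det < 0 so the eigenvalues have opposite signs; the form is indefinite.

indefinite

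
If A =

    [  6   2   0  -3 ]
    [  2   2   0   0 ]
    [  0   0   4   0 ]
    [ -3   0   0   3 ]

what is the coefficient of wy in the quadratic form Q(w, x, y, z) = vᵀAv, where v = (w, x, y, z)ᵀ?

0

The coefficient of wy is A[1,3] + A[3,1] = 2·0 = 0.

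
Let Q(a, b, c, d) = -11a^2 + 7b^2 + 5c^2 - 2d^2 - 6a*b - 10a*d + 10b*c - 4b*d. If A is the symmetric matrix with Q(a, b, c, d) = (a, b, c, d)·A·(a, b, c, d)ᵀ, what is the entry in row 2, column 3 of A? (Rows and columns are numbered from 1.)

5

The coefficient of b·c in Q is 10. For a symmetric A this equals A[2,3] + A[3,2] = 2·A[2,3].
So A[2,3] = 10/2 = 5.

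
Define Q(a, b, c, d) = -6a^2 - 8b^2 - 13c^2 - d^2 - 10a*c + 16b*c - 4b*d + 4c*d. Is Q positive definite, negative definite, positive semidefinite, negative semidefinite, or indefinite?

The symmetric matrix of Q is A = [[-6, 0, -5, 0], [0, -8, 8, -2], [-5, 8, -13, 2], [0, -2, 2, -1]].
Leading principal minors: Δ_1 = -6, Δ_2 = 48, Δ_3 = -40, Δ_4 = 20.
The signs alternate starting with Δ_1 < 0, so by Sylvester's criterion Q is negative definite.

negative definite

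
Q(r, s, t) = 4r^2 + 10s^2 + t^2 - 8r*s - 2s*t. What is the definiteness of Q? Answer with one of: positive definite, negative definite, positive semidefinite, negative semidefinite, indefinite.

The symmetric matrix of Q is A = [[4, -4, 0], [-4, 10, -1], [0, -1, 1]].
Leading principal minors: Δ_1 = 4, Δ_2 = 24, Δ_3 = 20.
All leading principal minors are positive, so by Sylvester's criterion Q is positive definite.

positive definite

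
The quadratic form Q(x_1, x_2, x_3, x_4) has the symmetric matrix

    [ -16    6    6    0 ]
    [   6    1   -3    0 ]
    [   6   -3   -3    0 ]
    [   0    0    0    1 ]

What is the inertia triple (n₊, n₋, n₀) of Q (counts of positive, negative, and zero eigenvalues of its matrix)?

Symmetric row and column elimination reduces A to a congruent diagonal form with pivots -16, 13/4, -12/13, 1.
Counting signs: 2 positive, 2 negative.

(2, 2, 0)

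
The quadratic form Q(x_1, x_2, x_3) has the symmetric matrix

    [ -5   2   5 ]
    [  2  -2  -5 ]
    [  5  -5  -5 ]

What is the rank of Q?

3

Congruent diagonalization of A (simultaneous row and column reduction) yields pivots -5, -6/5, 15/2.
So there are 1 positive, 2 negative pivots.
The rank is the number of nonzero pivots: 3.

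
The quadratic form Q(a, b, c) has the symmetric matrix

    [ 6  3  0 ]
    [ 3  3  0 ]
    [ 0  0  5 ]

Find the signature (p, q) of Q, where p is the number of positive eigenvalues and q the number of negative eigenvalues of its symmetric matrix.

(3, 0)

Congruent diagonalization of A (simultaneous row and column reduction) yields pivots 6, 3/2, 5.
Counting signs: 3 positive.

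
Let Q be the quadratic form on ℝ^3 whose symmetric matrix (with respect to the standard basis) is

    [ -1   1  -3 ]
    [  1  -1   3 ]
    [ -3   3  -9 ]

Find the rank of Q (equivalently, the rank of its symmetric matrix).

Row-reducing A symmetrically gives the diagonal entries -1, 0, 0.
So there are 1 negative, 2 zero pivots.
The rank is the number of nonzero pivots: 1.

1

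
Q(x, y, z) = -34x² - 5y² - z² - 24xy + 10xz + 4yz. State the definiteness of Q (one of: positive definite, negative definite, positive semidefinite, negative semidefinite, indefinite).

Write A = [[-34, -12, 5], [-12, -5, 2], [5, 2, -1]].
Row-reducing A symmetrically gives the diagonal entries -34, -13/17, -5/26.
That gives 3 negative pivots.
Hence Q is negative definite.

negative definite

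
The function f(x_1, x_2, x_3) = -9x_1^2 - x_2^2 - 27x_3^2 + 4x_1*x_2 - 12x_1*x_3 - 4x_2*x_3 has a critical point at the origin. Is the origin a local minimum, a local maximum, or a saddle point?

The Hessian at the origin is H = [[-18, 4, -12], [4, -2, -4], [-12, -4, -54]].
Congruent diagonalization of H (simultaneous row and column reduction) yields pivots -18, -10/9, -6.
Counting signs: 3 negative.
H is negative definite, so the origin is a strict local maximum.

local maximum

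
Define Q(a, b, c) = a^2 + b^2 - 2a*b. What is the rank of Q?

Write A = [[1, -1, 0], [-1, 1, 0], [0, 0, 0]].
Symmetric row and column elimination reduces A to a congruent diagonal form with pivots 1, 0, 0.
That gives 1 positive, 2 zero pivots.
The rank is the number of nonzero pivots: 1.

1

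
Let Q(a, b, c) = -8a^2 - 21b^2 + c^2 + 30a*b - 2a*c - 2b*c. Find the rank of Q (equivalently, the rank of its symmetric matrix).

3

The associated matrix is A = [[-8, 15, -1], [15, -21, -1], [-1, -1, 1]].
Row-reducing A symmetrically gives the diagonal entries -8, 57/8, -2/57.
That gives 1 positive, 2 negative pivots.
The rank is the number of nonzero pivots: 3.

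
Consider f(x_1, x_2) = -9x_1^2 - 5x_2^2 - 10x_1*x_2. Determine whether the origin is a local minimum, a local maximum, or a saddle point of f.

local maximum

The Hessian at the origin is H = [[-18, -10], [-10, -10]].
det H = -18·-10 − (-10)² = 80 > 0 and H[1,1] = -18 < 0, so H is negative definite.
Therefore the origin is a local maximum.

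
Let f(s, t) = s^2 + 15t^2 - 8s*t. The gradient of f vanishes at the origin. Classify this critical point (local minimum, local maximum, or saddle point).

The Hessian at the origin is H = [[2, -8], [-8, 30]].
det H = 2·30 − (-8)² = -4 < 0, so H is indefinite.
Therefore the origin is a saddle point.

saddle point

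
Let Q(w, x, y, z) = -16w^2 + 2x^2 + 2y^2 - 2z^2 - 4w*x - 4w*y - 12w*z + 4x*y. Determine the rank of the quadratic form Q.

2

The associated matrix is A = [[-16, -2, -2, -6], [-2, 2, 2, 0], [-2, 2, 2, 0], [-6, 0, 0, -2]].
Applying the same elementary operations to the rows and columns of A produces a congruent diagonal matrix with entries -16, 9/4, 0, 0.
So there are 1 positive, 1 negative, 2 zero pivots.
The rank is the number of nonzero pivots: 2.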